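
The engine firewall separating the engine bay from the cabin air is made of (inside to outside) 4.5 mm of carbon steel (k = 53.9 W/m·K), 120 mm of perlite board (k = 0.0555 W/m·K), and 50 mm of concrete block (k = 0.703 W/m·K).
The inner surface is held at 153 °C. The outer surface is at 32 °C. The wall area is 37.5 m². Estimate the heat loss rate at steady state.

Model the wall as resistances in series:
R_carbon steel = L/(kA) = 0.0045/(53.9×37.5) = 2.226×10^-6 K/W
R_perlite board = L/(kA) = 0.12/(0.0555×37.5) = 0.05766 K/W
R_concrete block = L/(kA) = 0.05/(0.703×37.5) = 0.001897 K/W
R_total = 0.05956 K/W
Q = ΔT / R_total = 121 / 0.05956

Q ≈ 2030 W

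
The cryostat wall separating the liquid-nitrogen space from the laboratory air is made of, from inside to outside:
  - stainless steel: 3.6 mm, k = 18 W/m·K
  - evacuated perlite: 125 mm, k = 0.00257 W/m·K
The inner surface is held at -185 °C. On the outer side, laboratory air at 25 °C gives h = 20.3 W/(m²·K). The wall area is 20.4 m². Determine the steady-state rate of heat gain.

Q ≈ 88 W

Model the wall as resistances in series:
R_stainless steel = L/(kA) = 0.0036/(18×20.4) = 9.804×10^-6 K/W
R_evacuated perlite = L/(kA) = 0.125/(0.00257×20.4) = 2.384 K/W
R_outer film = 1/(h_o·A) = 1/(20.3×20.4) = 0.002415 K/W
R_total = 2.387 K/W
Q = ΔT / R_total = 210 / 2.387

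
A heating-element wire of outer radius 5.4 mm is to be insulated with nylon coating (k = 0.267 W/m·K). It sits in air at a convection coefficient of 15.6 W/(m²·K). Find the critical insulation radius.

For a cylinder r_cr = k/h = 0.267/15.6
r_cr = 17.1 mm; since the bare radius (5.4 mm) is below r_cr, adding a thin layer of insulation will *increase* heat loss.

r_cr ≈ 17.1 mm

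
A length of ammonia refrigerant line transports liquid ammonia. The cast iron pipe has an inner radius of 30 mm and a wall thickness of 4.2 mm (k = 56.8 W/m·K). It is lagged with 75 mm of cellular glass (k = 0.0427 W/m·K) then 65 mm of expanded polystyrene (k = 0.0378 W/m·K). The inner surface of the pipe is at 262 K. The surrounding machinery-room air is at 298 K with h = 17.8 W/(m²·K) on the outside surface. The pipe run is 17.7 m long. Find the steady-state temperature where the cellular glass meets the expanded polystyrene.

T ≈ 287 K

Per-layer cylindrical resistances, series-summed:
R_cast iron pipe wall = ln(34.2/30)/(2π×56.8×17.7) = 2.074×10^-5 K/W
R_cellular glass = ln(109.2/34.2)/(2π×0.0427×17.7) = 0.2445 K/W
R_expanded polystyrene = ln(174.2/109.2)/(2π×0.0378×17.7) = 0.1111 K/W
R_outer film = 1/(h_o·2πr_oL) = 1/(17.8×2π×0.1742×17.7) = 0.0029 K/W
R_total = 0.3585 K/W
Q = ΔT/R_total = 36/0.3585
Q = 100 W
T_interface = T_inner + Q·ΣR(inner→interface) = 262 + 100×0.2445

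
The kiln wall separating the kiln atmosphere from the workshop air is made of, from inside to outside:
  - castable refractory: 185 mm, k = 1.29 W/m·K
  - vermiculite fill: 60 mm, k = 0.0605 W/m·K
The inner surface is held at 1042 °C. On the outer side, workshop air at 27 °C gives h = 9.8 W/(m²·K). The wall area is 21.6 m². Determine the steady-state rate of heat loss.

Treating each layer as a thermal resistance in series:
R_castable refractory = L/(kA) = 0.185/(1.29×21.6) = 0.006639 K/W
R_vermiculite fill = L/(kA) = 0.06/(0.0605×21.6) = 0.04591 K/W
R_outer film = 1/(h_o·A) = 1/(9.8×21.6) = 0.004724 K/W
R_total = 0.05728 K/W
Q = ΔT / R_total = 1015 / 0.05728

Q ≈ 17700 W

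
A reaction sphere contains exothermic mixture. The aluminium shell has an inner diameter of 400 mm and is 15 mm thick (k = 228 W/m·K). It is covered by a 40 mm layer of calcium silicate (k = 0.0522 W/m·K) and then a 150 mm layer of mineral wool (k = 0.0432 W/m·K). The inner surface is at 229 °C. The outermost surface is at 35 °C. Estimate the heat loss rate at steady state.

Radial (spherical) resistances in series:
R_aluminium shell = (1/0.2 − 1/0.215)/(4π×228) = 1.218×10^-4 K/W
R_calcium silicate = (1/0.215 − 1/0.255)/(4π×0.0522) = 1.112 K/W
R_mineral wool = (1/0.255 − 1/0.405)/(4π×0.0432) = 2.675 K/W
R_total = 3.788 K/W
Q = ΔT/R_total = 194/3.788

Q ≈ 51.2 W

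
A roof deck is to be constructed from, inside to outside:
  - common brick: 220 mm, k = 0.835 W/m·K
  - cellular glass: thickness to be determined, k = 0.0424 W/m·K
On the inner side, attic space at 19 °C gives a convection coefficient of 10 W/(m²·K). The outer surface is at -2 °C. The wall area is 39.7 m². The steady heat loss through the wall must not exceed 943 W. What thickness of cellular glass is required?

L ≈ 22.1 mm

Using the resistance-network approach (series):
R_inner film = 1/(h_i·A) = 1/(10×39.7) = 0.002519 K/W
R_common brick = L/(kA) = 0.22/(0.835×39.7) = 0.006637 K/W
Sum of the known resistances R_other = 0.009155 K/W
Required total resistance R_tot = ΔT/Q_allow = 21/943 = 0.02227 K/W
R_cellular glass = R_tot − R_other = 0.01311 K/W
L = R·k·A = 0.01311×0.0424×39.7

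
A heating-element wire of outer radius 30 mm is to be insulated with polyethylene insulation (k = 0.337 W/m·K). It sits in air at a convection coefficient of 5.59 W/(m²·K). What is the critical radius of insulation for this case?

r_cr ≈ 60.3 mm

For a cylinder r_cr = k/h = 0.337/5.59
r_cr = 60.3 mm; since the bare radius (30 mm) is below r_cr, adding a thin layer of insulation will *increase* heat loss.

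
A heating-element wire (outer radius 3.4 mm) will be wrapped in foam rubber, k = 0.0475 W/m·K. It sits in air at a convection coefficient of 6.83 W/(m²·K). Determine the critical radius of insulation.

For a cylinder r_cr = k/h = 0.0475/6.83
r_cr = 6.95 mm; since the bare radius (3.4 mm) is below r_cr, adding a thin layer of insulation will *increase* heat loss.

r_cr ≈ 6.95 mm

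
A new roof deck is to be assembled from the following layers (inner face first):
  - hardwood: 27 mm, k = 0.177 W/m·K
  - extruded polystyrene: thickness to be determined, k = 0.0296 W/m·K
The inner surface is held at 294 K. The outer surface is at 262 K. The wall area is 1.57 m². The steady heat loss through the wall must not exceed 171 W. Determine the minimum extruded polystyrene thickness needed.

L ≈ 4.18 mm

Series thermal resistances:
R_hardwood = L/(kA) = 0.027/(0.177×1.57) = 0.09716 K/W
Sum of the known resistances R_other = 0.09716 K/W
Required total resistance R_tot = ΔT/Q_allow = 32/171 = 0.1871 K/W
R_extruded polystyrene = R_tot − R_other = 0.08997 K/W
L = R·k·A = 0.08997×0.0296×1.57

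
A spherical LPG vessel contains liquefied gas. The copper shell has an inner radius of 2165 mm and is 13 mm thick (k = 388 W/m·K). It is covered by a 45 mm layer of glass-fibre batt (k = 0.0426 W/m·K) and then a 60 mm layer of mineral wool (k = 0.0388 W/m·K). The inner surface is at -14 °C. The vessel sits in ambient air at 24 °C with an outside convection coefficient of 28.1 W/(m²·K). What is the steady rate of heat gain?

Q ≈ 901 W

Radial (spherical) resistances in series:
R_copper shell = (1/2.165 − 1/2.178)/(4π×388) = 5.654×10^-7 K/W
R_glass-fibre batt = (1/2.178 − 1/2.223)/(4π×0.0426) = 0.01736 K/W
R_mineral wool = (1/2.223 − 1/2.283)/(4π×0.0388) = 0.02425 K/W
R_outer film = 1/(h·4πr_o²) = 1/(28.1×4π×2.283²) = 5.433×10^-4 K/W
R_total = 0.04215 K/W
Q = ΔT/R_total = 38/0.04215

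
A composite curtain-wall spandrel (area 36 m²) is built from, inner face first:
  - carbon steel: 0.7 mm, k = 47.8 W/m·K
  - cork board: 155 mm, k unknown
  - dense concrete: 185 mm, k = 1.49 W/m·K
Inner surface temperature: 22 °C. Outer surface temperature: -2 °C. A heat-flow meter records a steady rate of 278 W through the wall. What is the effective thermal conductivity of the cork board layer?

Model the wall as resistances in series:
R_carbon steel = L/(kA) = 0.0007/(47.8×36) = 4.068×10^-7 K/W
R_dense concrete = L/(kA) = 0.185/(1.49×36) = 0.003449 K/W
Sum of known resistances R_other = 0.003449 K/W
Total R = ΔT/Q = 24/278 = 0.08633 K/W
R_cork board = R_total − R_other = 0.08288 K/W
k = L/(R·A) = 0.155/(0.08288×36)

k ≈ 0.0519 W/(m·K)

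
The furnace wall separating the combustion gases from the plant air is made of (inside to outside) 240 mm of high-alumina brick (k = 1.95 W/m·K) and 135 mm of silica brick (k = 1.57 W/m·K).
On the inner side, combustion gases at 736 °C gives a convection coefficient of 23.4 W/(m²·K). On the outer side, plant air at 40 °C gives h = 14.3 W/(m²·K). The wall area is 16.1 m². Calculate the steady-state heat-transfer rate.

Treating each layer as a thermal resistance in series:
R_inner film = 1/(h_i·A) = 1/(23.4×16.1) = 0.002654 K/W
R_high-alumina brick = L/(kA) = 0.24/(1.95×16.1) = 0.007645 K/W
R_silica brick = L/(kA) = 0.135/(1.57×16.1) = 0.005341 K/W
R_outer film = 1/(h_o·A) = 1/(14.3×16.1) = 0.004343 K/W
R_total = 0.01998 K/W
Q = ΔT / R_total = 696 / 0.01998

Q ≈ 34800 W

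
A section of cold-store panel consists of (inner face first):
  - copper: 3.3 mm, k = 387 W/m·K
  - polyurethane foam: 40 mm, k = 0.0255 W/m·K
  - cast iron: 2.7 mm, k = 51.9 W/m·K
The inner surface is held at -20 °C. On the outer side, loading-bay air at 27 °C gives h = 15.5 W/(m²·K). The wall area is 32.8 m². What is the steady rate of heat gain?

Using the resistance-network approach (series):
R_copper = L/(kA) = 0.0033/(387×32.8) = 2.6×10^-7 K/W
R_polyurethane foam = L/(kA) = 0.04/(0.0255×32.8) = 0.04782 K/W
R_cast iron = L/(kA) = 0.0027/(51.9×32.8) = 1.586×10^-6 K/W
R_outer film = 1/(h_o·A) = 1/(15.5×32.8) = 0.001967 K/W
R_total = 0.04979 K/W
Q = ΔT / R_total = 47 / 0.04979

Q ≈ 944 W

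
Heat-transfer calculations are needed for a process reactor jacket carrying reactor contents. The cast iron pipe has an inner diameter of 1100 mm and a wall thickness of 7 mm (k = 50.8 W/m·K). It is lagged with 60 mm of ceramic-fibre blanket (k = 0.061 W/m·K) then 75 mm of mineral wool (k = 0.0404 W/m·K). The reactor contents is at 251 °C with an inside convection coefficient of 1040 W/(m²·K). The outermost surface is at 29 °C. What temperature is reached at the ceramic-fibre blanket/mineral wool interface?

Cylindrical conduction, so R = ln(r₂/r₁)/(2πkL) per layer, in series:
R_inner film = 1/(h_i·2πr₁L) = 1/(1040×2π×0.55×1) = 2.782×10^-4 K/W
R_cast iron pipe wall = ln(557/550)/(2π×50.8×1) = 3.962×10^-5 K/W
R_ceramic-fibre blanket = ln(617/557)/(2π×0.061×1) = 0.2669 K/W
R_mineral wool = ln(692/617)/(2π×0.0404×1) = 0.4519 K/W
R_total = 0.7192 K/W
Q = ΔT/R_total = 222/0.7192
Q = 309 W/m
T_interface = T_inner − Q·ΣR(inner→interface) = 251 − 309×0.2672

T ≈ 169 °C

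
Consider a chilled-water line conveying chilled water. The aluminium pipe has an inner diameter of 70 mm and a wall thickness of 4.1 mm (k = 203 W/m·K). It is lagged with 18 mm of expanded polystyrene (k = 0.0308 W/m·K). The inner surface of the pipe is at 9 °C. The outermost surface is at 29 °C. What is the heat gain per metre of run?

q′ ≈ 10.2 W/m

Treating each annulus and film as a series resistance:
R_aluminium pipe wall = ln(39.1/35)/(2π×203×1) = 8.685×10^-5 K/W
R_expanded polystyrene = ln(57.1/39.1)/(2π×0.0308×1) = 1.957 K/W
R_total = 1.957 K/W
Q = ΔT/R_total = 20/1.957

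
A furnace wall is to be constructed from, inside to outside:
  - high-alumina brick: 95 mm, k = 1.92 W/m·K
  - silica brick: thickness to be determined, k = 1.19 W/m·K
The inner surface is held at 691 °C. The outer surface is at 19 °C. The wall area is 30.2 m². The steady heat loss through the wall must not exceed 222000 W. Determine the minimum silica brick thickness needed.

Using the resistance-network approach (series):
R_high-alumina brick = L/(kA) = 0.095/(1.92×30.2) = 0.001638 K/W
Sum of the known resistances R_other = 0.001638 K/W
Required total resistance R_tot = ΔT/Q_allow = 672/222000 = 0.003027 K/W
R_silica brick = R_tot − R_other = 0.001389 K/W
L = R·k·A = 0.001389×1.19×30.2

L ≈ 49.9 mm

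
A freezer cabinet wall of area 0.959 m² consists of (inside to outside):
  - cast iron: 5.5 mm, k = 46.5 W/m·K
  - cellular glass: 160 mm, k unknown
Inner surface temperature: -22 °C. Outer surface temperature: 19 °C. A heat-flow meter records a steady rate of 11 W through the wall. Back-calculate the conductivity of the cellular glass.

Series thermal resistances:
R_cast iron = L/(kA) = 0.0055/(46.5×0.959) = 1.233×10^-4 K/W
Sum of known resistances R_other = 1.233×10^-4 K/W
Total R = ΔT/Q = 41/11 = 3.727 K/W
R_cellular glass = R_total − R_other = 3.727 K/W
k = L/(R·A) = 0.16/(3.727×0.959)

k ≈ 0.0448 W/(m·K)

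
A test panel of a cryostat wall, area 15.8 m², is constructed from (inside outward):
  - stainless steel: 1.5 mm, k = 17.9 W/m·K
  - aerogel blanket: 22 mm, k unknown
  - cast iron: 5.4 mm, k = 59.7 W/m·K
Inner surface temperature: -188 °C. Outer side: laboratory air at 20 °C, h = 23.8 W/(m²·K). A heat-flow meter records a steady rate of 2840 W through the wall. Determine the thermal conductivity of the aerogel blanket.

Thermal resistances in series:
R_stainless steel = L/(kA) = 0.0015/(17.9×15.8) = 5.304×10^-6 K/W
R_cast iron = L/(kA) = 0.0054/(59.7×15.8) = 5.725×10^-6 K/W
R_outer film = 1/(h_o·A) = 1/(23.8×15.8) = 0.002659 K/W
Sum of known resistances R_other = 0.00267 K/W
Total R = ΔT/Q = 208/2840 = 0.07324 K/W
R_aerogel blanket = R_total − R_other = 0.07057 K/W
k = L/(R·A) = 0.022/(0.07057×15.8)

k ≈ 0.0197 W/(m·K)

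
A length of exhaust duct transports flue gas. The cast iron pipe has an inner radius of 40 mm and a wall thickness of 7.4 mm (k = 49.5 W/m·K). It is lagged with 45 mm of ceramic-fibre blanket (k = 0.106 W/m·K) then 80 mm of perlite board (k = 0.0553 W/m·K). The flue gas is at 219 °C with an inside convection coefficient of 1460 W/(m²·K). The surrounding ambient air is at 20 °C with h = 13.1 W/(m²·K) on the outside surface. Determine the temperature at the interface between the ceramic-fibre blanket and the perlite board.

T ≈ 149 °C

For a radial system each layer contributes R = ln(r_out/r_in)/(2πkL); films add R = 1/(hA).
R_inner film = 1/(h_i·2πr₁L) = 1/(1460×2π×0.04×1) = 0.002725 K/W
R_cast iron pipe wall = ln(47.4/40)/(2π×49.5×1) = 5.458×10^-4 K/W
R_ceramic-fibre blanket = ln(92.4/47.4)/(2π×0.106×1) = 1.002 K/W
R_perlite board = ln(172.4/92.4)/(2π×0.0553×1) = 1.795 K/W
R_outer film = 1/(h_o·2πr_oL) = 1/(13.1×2π×0.1724×1) = 0.07047 K/W
R_total = 2.871 K/W
Q = ΔT/R_total = 199/2.871
Q = 69.3 W/m
T_interface = T_inner − Q·ΣR(inner→interface) = 219 − 69.3×1.006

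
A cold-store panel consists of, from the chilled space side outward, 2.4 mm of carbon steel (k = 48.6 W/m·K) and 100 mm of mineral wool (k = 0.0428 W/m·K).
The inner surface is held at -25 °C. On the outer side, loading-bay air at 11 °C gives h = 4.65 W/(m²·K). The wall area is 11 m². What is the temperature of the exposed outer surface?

T ≈ 7.97 °C

Thermal resistances in series:
R_carbon steel = L/(kA) = 0.0024/(48.6×11) = 4.489×10^-6 K/W
R_mineral wool = L/(kA) = 0.1/(0.0428×11) = 0.2124 K/W
R_outer film = 1/(h_o·A) = 1/(4.65×11) = 0.01955 K/W
R_total = 0.232 K/W;  Q = ΔT/R_total = 36/0.232 = 155.2 W
T_interface = T_inner + Q·ΣR(inner→interface) = -25 + 155×0.2124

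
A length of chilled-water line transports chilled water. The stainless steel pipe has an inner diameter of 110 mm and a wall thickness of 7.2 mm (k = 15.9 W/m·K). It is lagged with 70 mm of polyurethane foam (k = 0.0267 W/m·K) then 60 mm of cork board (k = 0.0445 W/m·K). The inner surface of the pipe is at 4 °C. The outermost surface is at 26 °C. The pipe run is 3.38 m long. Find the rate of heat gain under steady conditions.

Q ≈ 12.7 W

Radial resistances (cylindrical: R_cond = ln(r_o/r_i)/(2πkL), R_conv = 1/(h·2πrL)):
R_stainless steel pipe wall = ln(62.2/55)/(2π×15.9×3.38) = 3.643×10^-4 K/W
R_polyurethane foam = ln(132.2/62.2)/(2π×0.0267×3.38) = 1.33 K/W
R_cork board = ln(192.2/132.2)/(2π×0.0445×3.38) = 0.396 K/W
R_total = 1.726 K/W
Q = ΔT/R_total = 22/1.726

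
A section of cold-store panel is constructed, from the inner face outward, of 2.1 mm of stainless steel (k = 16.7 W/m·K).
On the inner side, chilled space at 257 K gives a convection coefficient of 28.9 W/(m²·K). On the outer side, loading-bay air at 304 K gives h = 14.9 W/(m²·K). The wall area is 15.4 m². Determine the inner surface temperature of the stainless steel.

Model the wall as resistances in series:
R_inner film = 1/(h_i·A) = 1/(28.9×15.4) = 0.002247 K/W
R_stainless steel = L/(kA) = 0.0021/(16.7×15.4) = 8.165×10^-6 K/W
R_outer film = 1/(h_o·A) = 1/(14.9×15.4) = 0.004358 K/W
R_total = 0.006613 K/W;  Q = ΔT/R_total = 47/0.006613 = 7107 W
T_interface = T_inner + Q·ΣR(inner→interface) = 257 + 7110×0.002247

T ≈ 273 K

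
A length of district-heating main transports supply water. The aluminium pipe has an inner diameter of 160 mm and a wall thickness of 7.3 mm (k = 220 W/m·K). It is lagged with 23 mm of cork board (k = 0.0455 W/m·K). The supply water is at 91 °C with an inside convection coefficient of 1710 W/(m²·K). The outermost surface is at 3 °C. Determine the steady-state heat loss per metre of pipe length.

Treating each annulus and film as a series resistance:
R_inner film = 1/(h_i·2πr₁L) = 1/(1710×2π×0.08×1) = 0.001163 K/W
R_aluminium pipe wall = ln(87.3/80)/(2π×220×1) = 6.317×10^-5 K/W
R_cork board = ln(110.3/87.3)/(2π×0.0455×1) = 0.818 K/W
R_total = 0.8192 K/W
Q = ΔT/R_total = 88/0.8192

q′ ≈ 107 W/m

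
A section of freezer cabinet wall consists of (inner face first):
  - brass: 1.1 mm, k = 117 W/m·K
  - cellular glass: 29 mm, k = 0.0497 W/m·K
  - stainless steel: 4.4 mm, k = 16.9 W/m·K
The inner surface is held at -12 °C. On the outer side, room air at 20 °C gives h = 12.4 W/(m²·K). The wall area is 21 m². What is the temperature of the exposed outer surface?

Series thermal resistances:
R_brass = L/(kA) = 0.0011/(117×21) = 4.477×10^-7 K/W
R_cellular glass = L/(kA) = 0.029/(0.0497×21) = 0.02779 K/W
R_stainless steel = L/(kA) = 0.0044/(16.9×21) = 1.24×10^-5 K/W
R_outer film = 1/(h_o·A) = 1/(12.4×21) = 0.00384 K/W
R_total = 0.03164 K/W;  Q = ΔT/R_total = 32/0.03164 = 1011 W
T_interface = T_inner + Q·ΣR(inner→interface) = -12 + 1010×0.0278

T ≈ 16.1 °C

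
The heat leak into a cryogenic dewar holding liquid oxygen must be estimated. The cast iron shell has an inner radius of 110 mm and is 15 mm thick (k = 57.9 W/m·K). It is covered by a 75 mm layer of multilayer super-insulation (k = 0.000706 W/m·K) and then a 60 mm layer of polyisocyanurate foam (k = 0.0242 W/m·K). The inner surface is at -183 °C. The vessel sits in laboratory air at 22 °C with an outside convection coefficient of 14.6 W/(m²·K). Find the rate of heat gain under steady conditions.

Each spherical layer contributes R = (1/r_i − 1/r_o)/(4πk):
R_cast iron shell = (1/0.11 − 1/0.125)/(4π×57.9) = 0.001499 K/W
R_multilayer super-insulation = (1/0.125 − 1/0.2)/(4π×0.000706) = 338.1 K/W
R_polyisocyanurate foam = (1/0.2 − 1/0.26)/(4π×0.0242) = 3.794 K/W
R_outer film = 1/(h·4πr_o²) = 1/(14.6×4π×0.26²) = 0.08063 K/W
R_total = 342 K/W
Q = ΔT/R_total = 205/342

Q ≈ 0.599 W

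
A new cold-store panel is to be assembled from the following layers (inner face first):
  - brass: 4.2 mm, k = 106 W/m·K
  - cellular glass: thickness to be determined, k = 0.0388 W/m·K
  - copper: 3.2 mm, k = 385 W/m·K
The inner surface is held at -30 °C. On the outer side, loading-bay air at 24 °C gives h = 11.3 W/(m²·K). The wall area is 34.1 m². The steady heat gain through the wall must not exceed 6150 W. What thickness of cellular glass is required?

L ≈ 8.18 mm

Treating each layer as a thermal resistance in series:
R_brass = L/(kA) = 0.0042/(106×34.1) = 1.162×10^-6 K/W
R_copper = L/(kA) = 0.0032/(385×34.1) = 2.437×10^-7 K/W
R_outer film = 1/(h_o·A) = 1/(11.3×34.1) = 0.002595 K/W
Sum of the known resistances R_other = 0.002597 K/W
Required total resistance R_tot = ΔT/Q_allow = 54/6150 = 0.00878 K/W
R_cellular glass = R_tot − R_other = 0.006184 K/W
L = R·k·A = 0.006184×0.0388×34.1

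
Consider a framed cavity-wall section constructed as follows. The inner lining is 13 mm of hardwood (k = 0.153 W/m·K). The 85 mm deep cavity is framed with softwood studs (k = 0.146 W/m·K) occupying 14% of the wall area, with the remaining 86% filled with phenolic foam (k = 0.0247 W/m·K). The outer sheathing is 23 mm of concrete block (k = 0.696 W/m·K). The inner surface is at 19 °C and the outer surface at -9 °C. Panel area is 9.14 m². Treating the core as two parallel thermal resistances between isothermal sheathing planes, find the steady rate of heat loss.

Sheathing layers in series; stud and cavity paths in parallel between them.
R_inner = 0.013/(0.153×9.14) = 0.009296 K/W
R_stud  = 0.085/(0.146×0.14×9.14) = 0.455 K/W
R_cav   = 0.085/(0.0247×0.86×9.14) = 0.4378 K/W
1/R_core = 1/R_stud + 1/R_cav → R_core = 0.2231 K/W
R_outer = 0.023/(0.696×9.14) = 0.003616 K/W
R_total = 0.236 K/W
Q = ΔT/R_total = 28/0.236

Q ≈ 119 W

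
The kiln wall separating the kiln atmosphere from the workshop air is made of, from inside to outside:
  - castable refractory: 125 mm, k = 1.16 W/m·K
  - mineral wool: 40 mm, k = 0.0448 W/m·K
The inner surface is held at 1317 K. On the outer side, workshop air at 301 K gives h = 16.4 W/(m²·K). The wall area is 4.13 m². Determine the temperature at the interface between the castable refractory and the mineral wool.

Treating each layer as a thermal resistance in series:
R_castable refractory = L/(kA) = 0.125/(1.16×4.13) = 0.02609 K/W
R_mineral wool = L/(kA) = 0.04/(0.0448×4.13) = 0.2162 K/W
R_outer film = 1/(h_o·A) = 1/(16.4×4.13) = 0.01476 K/W
R_total = 0.257 K/W;  Q = ΔT/R_total = 1016/0.257 = 3953 W
T_interface = T_inner − Q·ΣR(inner→interface) = 1317 − 3950×0.02609

T ≈ 1210 K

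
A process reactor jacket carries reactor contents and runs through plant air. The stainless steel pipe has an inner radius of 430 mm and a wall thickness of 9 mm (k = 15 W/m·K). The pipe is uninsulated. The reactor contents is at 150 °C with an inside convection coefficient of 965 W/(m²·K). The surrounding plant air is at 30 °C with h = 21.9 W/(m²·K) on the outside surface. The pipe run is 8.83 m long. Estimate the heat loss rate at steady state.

For a radial system each layer contributes R = ln(r_out/r_in)/(2πkL); films add R = 1/(hA).
R_inner film = 1/(h_i·2πr₁L) = 1/(965×2π×0.43×8.83) = 4.344×10^-5 K/W
R_stainless steel pipe wall = ln(439/430)/(2π×15×8.83) = 2.489×10^-5 K/W
R_outer film = 1/(h_o·2πr_oL) = 1/(21.9×2π×0.439×8.83) = 0.001875 K/W
R_total = 0.001943 K/W
Q = ΔT/R_total = 120/0.001943

Q ≈ 61800 W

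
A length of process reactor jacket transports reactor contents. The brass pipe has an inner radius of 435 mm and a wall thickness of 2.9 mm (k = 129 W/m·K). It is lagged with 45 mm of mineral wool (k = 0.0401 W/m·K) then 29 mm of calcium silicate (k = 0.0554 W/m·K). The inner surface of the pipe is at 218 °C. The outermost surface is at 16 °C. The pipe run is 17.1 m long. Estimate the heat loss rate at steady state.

Per-layer cylindrical resistances, series-summed:
R_brass pipe wall = ln(437.9/435)/(2π×129×17.1) = 4.794×10^-7 K/W
R_mineral wool = ln(482.9/437.9)/(2π×0.0401×17.1) = 0.0227 K/W
R_calcium silicate = ln(511.9/482.9)/(2π×0.0554×17.1) = 0.009798 K/W
R_total = 0.0325 K/W
Q = ΔT/R_total = 202/0.0325

Q ≈ 6210 W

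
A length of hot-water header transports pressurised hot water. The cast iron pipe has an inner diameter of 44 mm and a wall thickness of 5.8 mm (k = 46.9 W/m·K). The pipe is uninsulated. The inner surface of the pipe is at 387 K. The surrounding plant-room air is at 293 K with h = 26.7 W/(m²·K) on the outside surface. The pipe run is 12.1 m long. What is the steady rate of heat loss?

For a radial system each layer contributes R = ln(r_out/r_in)/(2πkL); films add R = 1/(hA).
R_cast iron pipe wall = ln(27.8/22)/(2π×46.9×12.1) = 6.562×10^-5 K/W
R_outer film = 1/(h_o·2πr_oL) = 1/(26.7×2π×0.0278×12.1) = 0.01772 K/W
R_total = 0.01779 K/W
Q = ΔT/R_total = 94/0.01779

Q ≈ 5280 W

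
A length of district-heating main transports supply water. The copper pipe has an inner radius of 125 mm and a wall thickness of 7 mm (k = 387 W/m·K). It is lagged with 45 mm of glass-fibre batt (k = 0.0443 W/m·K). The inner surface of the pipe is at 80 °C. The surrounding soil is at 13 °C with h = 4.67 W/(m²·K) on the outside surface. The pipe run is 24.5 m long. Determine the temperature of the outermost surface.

T ≈ 23.3 °C

Per-layer cylindrical resistances, series-summed:
R_copper pipe wall = ln(132/125)/(2π×387×24.5) = 9.146×10^-7 K/W
R_glass-fibre batt = ln(177/132)/(2π×0.0443×24.5) = 0.04302 K/W
R_outer film = 1/(h_o·2πr_oL) = 1/(4.67×2π×0.177×24.5) = 0.007859 K/W
R_total = 0.05088 K/W
Q = ΔT/R_total = 67/0.05088
Q = 1320 W
T_interface = T_inner − Q·ΣR(inner→interface) = 80 − 1320×0.04302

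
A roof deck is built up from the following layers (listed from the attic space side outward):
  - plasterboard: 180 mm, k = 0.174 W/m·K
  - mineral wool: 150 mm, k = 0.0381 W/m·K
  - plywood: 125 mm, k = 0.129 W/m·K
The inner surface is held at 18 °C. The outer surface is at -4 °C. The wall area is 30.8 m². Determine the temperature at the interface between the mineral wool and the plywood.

T ≈ -0.411 °C

Treating each layer as a thermal resistance in series:
R_plasterboard = L/(kA) = 0.18/(0.174×30.8) = 0.03359 K/W
R_mineral wool = L/(kA) = 0.15/(0.0381×30.8) = 0.1278 K/W
R_plywood = L/(kA) = 0.125/(0.129×30.8) = 0.03146 K/W
R_total = 0.1929 K/W;  Q = ΔT/R_total = 22/0.1929 = 114.1 W
T_interface = T_inner − Q·ΣR(inner→interface) = 18 − 114×0.1614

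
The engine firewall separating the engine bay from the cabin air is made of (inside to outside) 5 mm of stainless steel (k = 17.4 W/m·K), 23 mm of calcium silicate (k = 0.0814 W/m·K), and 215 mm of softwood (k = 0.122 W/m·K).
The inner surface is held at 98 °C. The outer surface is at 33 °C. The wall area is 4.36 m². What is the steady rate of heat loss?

Series thermal resistances:
R_stainless steel = L/(kA) = 0.005/(17.4×4.36) = 6.591×10^-5 K/W
R_calcium silicate = L/(kA) = 0.023/(0.0814×4.36) = 0.06481 K/W
R_softwood = L/(kA) = 0.215/(0.122×4.36) = 0.4042 K/W
R_total = 0.4691 K/W
Q = ΔT / R_total = 65 / 0.4691

Q ≈ 139 W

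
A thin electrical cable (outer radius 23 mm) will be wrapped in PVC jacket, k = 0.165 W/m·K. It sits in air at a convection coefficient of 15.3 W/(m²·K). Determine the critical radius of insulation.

r_cr ≈ 10.8 mm

For a cylinder r_cr = k/h = 0.165/15.3
r_cr = 10.8 mm; since the bare radius (23 mm) is above r_cr, any added insulation will reduce heat loss.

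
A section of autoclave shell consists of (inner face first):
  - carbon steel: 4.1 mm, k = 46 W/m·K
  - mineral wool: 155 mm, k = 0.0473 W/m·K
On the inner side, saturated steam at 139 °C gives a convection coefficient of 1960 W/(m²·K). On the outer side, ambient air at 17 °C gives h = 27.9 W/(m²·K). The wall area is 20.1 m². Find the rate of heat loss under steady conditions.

Using the resistance-network approach (series):
R_inner film = 1/(h_i·A) = 1/(1960×20.1) = 2.538×10^-5 K/W
R_carbon steel = L/(kA) = 0.0041/(46×20.1) = 4.434×10^-6 K/W
R_mineral wool = L/(kA) = 0.155/(0.0473×20.1) = 0.163 K/W
R_outer film = 1/(h_o·A) = 1/(27.9×20.1) = 0.001783 K/W
R_total = 0.1648 K/W
Q = ΔT / R_total = 122 / 0.1648

Q ≈ 740 W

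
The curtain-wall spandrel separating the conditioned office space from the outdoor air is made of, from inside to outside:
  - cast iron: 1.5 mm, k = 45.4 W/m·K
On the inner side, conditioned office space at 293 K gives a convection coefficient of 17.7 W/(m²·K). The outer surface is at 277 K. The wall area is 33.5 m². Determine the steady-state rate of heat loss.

Q ≈ 9480 W

Series thermal resistances:
R_inner film = 1/(h_i·A) = 1/(17.7×33.5) = 0.001686 K/W
R_cast iron = L/(kA) = 0.0015/(45.4×33.5) = 9.863×10^-7 K/W
R_total = 0.001687 K/W
Q = ΔT / R_total = 16 / 0.001687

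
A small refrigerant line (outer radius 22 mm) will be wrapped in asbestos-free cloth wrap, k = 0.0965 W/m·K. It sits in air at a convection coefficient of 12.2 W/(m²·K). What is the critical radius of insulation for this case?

r_cr ≈ 7.91 mm

For a cylinder r_cr = k/h = 0.0965/12.2
r_cr = 7.91 mm; since the bare radius (22 mm) is above r_cr, any added insulation will reduce heat loss.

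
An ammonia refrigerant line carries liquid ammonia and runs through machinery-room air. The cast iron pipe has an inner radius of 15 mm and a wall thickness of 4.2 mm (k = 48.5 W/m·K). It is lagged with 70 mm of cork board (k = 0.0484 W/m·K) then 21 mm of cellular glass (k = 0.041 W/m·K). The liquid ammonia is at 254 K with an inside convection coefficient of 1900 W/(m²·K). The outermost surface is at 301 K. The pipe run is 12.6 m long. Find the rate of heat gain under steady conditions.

Cylindrical conduction, so R = ln(r₂/r₁)/(2πkL) per layer, in series:
R_inner film = 1/(h_i·2πr₁L) = 1/(1900×2π×0.015×12.6) = 4.432×10^-4 K/W
R_cast iron pipe wall = ln(19.2/15)/(2π×48.5×12.6) = 6.429×10^-5 K/W
R_cork board = ln(89.2/19.2)/(2π×0.0484×12.6) = 0.4009 K/W
R_cellular glass = ln(110.2/89.2)/(2π×0.041×12.6) = 0.06513 K/W
R_total = 0.4665 K/W
Q = ΔT/R_total = 47/0.4665

Q ≈ 101 W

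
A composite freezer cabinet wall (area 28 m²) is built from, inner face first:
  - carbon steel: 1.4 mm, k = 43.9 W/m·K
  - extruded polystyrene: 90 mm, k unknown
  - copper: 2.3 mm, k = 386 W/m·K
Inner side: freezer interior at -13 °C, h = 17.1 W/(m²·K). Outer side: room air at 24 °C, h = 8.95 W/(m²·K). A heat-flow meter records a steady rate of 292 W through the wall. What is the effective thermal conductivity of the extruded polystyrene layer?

k ≈ 0.0266 W/(m·K)

Model the wall as resistances in series:
R_inner film = 1/(h_i·A) = 1/(17.1×28) = 0.002089 K/W
R_carbon steel = L/(kA) = 0.0014/(43.9×28) = 1.139×10^-6 K/W
R_copper = L/(kA) = 0.0023/(386×28) = 2.128×10^-7 K/W
R_outer film = 1/(h_o·A) = 1/(8.95×28) = 0.00399 K/W
Sum of known resistances R_other = 0.00608 K/W
Total R = ΔT/Q = 37/292 = 0.1267 K/W
R_extruded polystyrene = R_total − R_other = 0.1206 K/W
k = L/(R·A) = 0.09/(0.1206×28)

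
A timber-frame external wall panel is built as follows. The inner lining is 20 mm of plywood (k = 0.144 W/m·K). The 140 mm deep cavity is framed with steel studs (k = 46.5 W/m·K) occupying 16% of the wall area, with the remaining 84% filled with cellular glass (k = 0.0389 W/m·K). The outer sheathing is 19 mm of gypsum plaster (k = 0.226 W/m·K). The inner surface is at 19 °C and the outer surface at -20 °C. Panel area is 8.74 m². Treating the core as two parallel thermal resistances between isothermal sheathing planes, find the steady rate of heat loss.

Sheathing layers in series; stud and cavity paths in parallel between them.
R_inner = 0.02/(0.144×8.74) = 0.01589 K/W
R_stud  = 0.14/(46.5×0.16×8.74) = 0.002153 K/W
R_cav   = 0.14/(0.0389×0.84×8.74) = 0.4902 K/W
1/R_core = 1/R_stud + 1/R_cav → R_core = 0.002144 K/W
R_outer = 0.019/(0.226×8.74) = 0.009619 K/W
R_total = 0.02765 K/W
Q = ΔT/R_total = 39/0.02765

Q ≈ 1410 W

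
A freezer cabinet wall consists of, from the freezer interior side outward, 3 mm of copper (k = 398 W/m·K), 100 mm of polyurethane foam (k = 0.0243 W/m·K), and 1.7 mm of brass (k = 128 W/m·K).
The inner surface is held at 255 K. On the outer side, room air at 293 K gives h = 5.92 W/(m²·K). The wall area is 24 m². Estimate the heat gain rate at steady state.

Q ≈ 213 W

Thermal resistances in series:
R_copper = L/(kA) = 0.003/(398×24) = 3.141×10^-7 K/W
R_polyurethane foam = L/(kA) = 0.1/(0.0243×24) = 0.1715 K/W
R_brass = L/(kA) = 0.0017/(128×24) = 5.534×10^-7 K/W
R_outer film = 1/(h_o·A) = 1/(5.92×24) = 0.007038 K/W
R_total = 0.1785 K/W
Q = ΔT / R_total = 38 / 0.1785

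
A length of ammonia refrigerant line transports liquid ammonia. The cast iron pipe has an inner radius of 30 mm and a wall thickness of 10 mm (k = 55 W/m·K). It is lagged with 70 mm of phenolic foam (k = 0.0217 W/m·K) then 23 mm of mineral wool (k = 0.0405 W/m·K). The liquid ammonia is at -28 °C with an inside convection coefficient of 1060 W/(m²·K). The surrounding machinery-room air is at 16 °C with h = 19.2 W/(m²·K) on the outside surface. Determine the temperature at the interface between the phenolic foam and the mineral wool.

T ≈ 11.7 °C

Treating each annulus and film as a series resistance:
R_inner film = 1/(h_i·2πr₁L) = 1/(1060×2π×0.03×1) = 0.005005 K/W
R_cast iron pipe wall = ln(40/30)/(2π×55×1) = 8.325×10^-4 K/W
R_phenolic foam = ln(110/40)/(2π×0.0217×1) = 7.419 K/W
R_mineral wool = ln(133/110)/(2π×0.0405×1) = 0.7461 K/W
R_outer film = 1/(h_o·2πr_oL) = 1/(19.2×2π×0.133×1) = 0.06233 K/W
R_total = 8.234 K/W
Q = ΔT/R_total = 44/8.234
Q = 5.34 W/m
T_interface = T_inner + Q·ΣR(inner→interface) = -28 + 5.34×7.425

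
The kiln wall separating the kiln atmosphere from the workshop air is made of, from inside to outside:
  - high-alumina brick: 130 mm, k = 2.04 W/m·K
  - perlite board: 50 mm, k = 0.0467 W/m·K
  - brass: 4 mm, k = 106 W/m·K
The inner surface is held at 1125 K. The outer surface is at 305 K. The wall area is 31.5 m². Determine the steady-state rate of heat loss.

Model the wall as resistances in series:
R_high-alumina brick = L/(kA) = 0.13/(2.04×31.5) = 0.002023 K/W
R_perlite board = L/(kA) = 0.05/(0.0467×31.5) = 0.03399 K/W
R_brass = L/(kA) = 0.004/(106×31.5) = 1.198×10^-6 K/W
R_total = 0.03601 K/W
Q = ΔT / R_total = 820 / 0.03601

Q ≈ 22800 W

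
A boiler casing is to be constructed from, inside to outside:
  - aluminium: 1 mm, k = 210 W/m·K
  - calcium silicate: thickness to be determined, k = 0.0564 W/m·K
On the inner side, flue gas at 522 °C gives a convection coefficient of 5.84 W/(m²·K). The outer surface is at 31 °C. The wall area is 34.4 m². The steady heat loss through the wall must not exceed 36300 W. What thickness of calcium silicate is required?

Using the resistance-network approach (series):
R_inner film = 1/(h_i·A) = 1/(5.84×34.4) = 0.004978 K/W
R_aluminium = L/(kA) = 0.001/(210×34.4) = 1.384×10^-7 K/W
Sum of the known resistances R_other = 0.004978 K/W
Required total resistance R_tot = ΔT/Q_allow = 491/36300 = 0.01353 K/W
R_calcium silicate = R_tot − R_other = 0.008548 K/W
L = R·k·A = 0.008548×0.0564×34.4

L ≈ 16.6 mm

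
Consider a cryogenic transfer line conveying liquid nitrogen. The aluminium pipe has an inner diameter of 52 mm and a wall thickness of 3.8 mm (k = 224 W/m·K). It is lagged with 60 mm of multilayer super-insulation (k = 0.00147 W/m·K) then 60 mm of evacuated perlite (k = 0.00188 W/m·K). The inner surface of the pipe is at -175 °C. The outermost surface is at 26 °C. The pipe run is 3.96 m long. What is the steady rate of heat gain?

Cylindrical conduction, so R = ln(r₂/r₁)/(2πkL) per layer, in series:
R_aluminium pipe wall = ln(29.8/26)/(2π×224×3.96) = 2.448×10^-5 K/W
R_multilayer super-insulation = ln(89.8/29.8)/(2π×0.00147×3.96) = 30.16 K/W
R_evacuated perlite = ln(149.8/89.8)/(2π×0.00188×3.96) = 10.94 K/W
R_total = 41.1 K/W
Q = ΔT/R_total = 201/41.1

Q ≈ 4.89 W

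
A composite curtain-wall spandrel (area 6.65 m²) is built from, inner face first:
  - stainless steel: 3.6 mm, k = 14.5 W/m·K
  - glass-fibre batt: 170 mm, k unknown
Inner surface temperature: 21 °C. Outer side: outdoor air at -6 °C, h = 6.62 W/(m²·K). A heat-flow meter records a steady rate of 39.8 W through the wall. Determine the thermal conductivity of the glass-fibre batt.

Thermal resistances in series:
R_stainless steel = L/(kA) = 0.0036/(14.5×6.65) = 3.733×10^-5 K/W
R_outer film = 1/(h_o·A) = 1/(6.62×6.65) = 0.02272 K/W
Sum of known resistances R_other = 0.02275 K/W
Total R = ΔT/Q = 27/39.8 = 0.6784 K/W
R_glass-fibre batt = R_total − R_other = 0.6556 K/W
k = L/(R·A) = 0.17/(0.6556×6.65)

k ≈ 0.039 W/(m·K)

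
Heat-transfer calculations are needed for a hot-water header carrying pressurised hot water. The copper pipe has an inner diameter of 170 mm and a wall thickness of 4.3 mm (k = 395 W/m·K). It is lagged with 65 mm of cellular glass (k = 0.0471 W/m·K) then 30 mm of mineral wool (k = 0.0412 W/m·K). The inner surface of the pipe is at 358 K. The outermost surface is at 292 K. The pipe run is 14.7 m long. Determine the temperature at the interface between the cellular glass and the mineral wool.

Cylindrical conduction, so R = ln(r₂/r₁)/(2πkL) per layer, in series:
R_copper pipe wall = ln(89.3/85)/(2π×395×14.7) = 1.353×10^-6 K/W
R_cellular glass = ln(154.3/89.3)/(2π×0.0471×14.7) = 0.1257 K/W
R_mineral wool = ln(184.3/154.3)/(2π×0.0412×14.7) = 0.04669 K/W
R_total = 0.1724 K/W
Q = ΔT/R_total = 66/0.1724
Q = 383 W
T_interface = T_inner − Q·ΣR(inner→interface) = 358 − 383×0.1257

T ≈ 310 K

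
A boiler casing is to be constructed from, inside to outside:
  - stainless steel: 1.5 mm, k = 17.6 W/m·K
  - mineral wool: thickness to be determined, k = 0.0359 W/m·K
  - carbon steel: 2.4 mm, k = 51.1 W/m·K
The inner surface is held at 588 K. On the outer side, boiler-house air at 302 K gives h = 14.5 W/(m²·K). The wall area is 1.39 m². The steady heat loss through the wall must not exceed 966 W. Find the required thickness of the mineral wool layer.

Series thermal resistances:
R_stainless steel = L/(kA) = 0.0015/(17.6×1.39) = 6.131×10^-5 K/W
R_carbon steel = L/(kA) = 0.0024/(51.1×1.39) = 3.379×10^-5 K/W
R_outer film = 1/(h_o·A) = 1/(14.5×1.39) = 0.04962 K/W
Sum of the known resistances R_other = 0.04971 K/W
Required total resistance R_tot = ΔT/Q_allow = 286/966 = 0.2961 K/W
R_mineral wool = R_tot − R_other = 0.2464 K/W
L = R·k·A = 0.2464×0.0359×1.39

L ≈ 12.3 mm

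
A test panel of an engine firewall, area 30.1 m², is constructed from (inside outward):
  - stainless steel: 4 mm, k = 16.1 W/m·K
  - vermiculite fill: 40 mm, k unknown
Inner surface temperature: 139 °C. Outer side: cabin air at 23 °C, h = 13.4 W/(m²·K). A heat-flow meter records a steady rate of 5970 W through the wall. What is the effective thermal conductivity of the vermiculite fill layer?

k ≈ 0.0784 W/(m·K)

Model the wall as resistances in series:
R_stainless steel = L/(kA) = 0.004/(16.1×30.1) = 8.254×10^-6 K/W
R_outer film = 1/(h_o·A) = 1/(13.4×30.1) = 0.002479 K/W
Sum of known resistances R_other = 0.002488 K/W
Total R = ΔT/Q = 116/5970 = 0.01943 K/W
R_vermiculite fill = R_total − R_other = 0.01694 K/W
k = L/(R·A) = 0.04/(0.01694×30.1)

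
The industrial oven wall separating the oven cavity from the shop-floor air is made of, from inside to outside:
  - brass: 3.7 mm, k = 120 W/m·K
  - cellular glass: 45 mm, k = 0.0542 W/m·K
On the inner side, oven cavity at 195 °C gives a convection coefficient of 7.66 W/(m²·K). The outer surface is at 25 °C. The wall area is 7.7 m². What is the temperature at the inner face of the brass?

T ≈ 172 °C

Series thermal resistances:
R_inner film = 1/(h_i·A) = 1/(7.66×7.7) = 0.01695 K/W
R_brass = L/(kA) = 0.0037/(120×7.7) = 4.004×10^-6 K/W
R_cellular glass = L/(kA) = 0.045/(0.0542×7.7) = 0.1078 K/W
R_total = 0.1248 K/W;  Q = ΔT/R_total = 170/0.1248 = 1362 W
T_interface = T_inner − Q·ΣR(inner→interface) = 195 − 1360×0.01695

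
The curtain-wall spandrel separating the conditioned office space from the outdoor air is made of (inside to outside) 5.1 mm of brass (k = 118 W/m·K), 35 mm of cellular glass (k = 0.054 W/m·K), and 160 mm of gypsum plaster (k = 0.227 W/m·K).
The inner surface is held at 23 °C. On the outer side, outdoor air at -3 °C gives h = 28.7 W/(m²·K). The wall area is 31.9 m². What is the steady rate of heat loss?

Model the wall as resistances in series:
R_brass = L/(kA) = 0.0051/(118×31.9) = 1.355×10^-6 K/W
R_cellular glass = L/(kA) = 0.035/(0.054×31.9) = 0.02032 K/W
R_gypsum plaster = L/(kA) = 0.16/(0.227×31.9) = 0.0221 K/W
R_outer film = 1/(h_o·A) = 1/(28.7×31.9) = 0.001092 K/W
R_total = 0.04351 K/W
Q = ΔT / R_total = 26 / 0.04351

Q ≈ 598 W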